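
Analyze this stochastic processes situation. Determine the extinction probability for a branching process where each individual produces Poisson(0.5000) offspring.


Since mu = 0.5000 <= 1, extinction probability = 1.

1.0000


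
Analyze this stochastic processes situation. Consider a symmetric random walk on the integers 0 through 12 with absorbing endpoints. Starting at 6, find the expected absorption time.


For symmetric RW on 0,...,N with absorbing barriers, E(i) = i*(N-i)
E(6) = 6 * 6 = 36

36


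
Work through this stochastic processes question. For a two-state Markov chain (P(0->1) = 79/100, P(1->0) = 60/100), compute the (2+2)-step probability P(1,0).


P^4 = P^2 * P^2
Computing via matrix multiplication of the transition matrix.
Entry (1,0) of P^4 = 0.4217

0.4217


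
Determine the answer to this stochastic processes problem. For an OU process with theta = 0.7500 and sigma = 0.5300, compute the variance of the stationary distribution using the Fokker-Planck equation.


Stationary variance = sigma^2 / (2*theta)
= 0.5300^2 / (2*0.7500)
= 0.2809 / 1.5000
= 0.1873

0.1873


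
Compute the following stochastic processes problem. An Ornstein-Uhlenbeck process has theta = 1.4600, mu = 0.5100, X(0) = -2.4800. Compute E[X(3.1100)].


E[X(t)] = mu + (X(0) - mu)*exp(-theta*t)
= 0.5100 + (-2.4800 - 0.5100)*exp(-1.4600*3.1100)
= 0.5100 + -2.9900 * 0.0107
= 0.4781

0.4781


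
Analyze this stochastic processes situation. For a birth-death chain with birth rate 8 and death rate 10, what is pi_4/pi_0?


For birth-death process, pi_n/pi_0 = (lambda/mu)^n
= (8/10)^4
= 0.4096

0.4096


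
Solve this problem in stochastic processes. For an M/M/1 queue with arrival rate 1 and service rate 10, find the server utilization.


rho = lambda/mu
= 1/10
= 0.1000

0.1000


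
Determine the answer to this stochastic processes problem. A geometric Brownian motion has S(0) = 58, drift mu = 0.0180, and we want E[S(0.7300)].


E[S(t)] = S(0) * exp(mu * t)
= 58 * exp(0.0180 * 0.7300)
= 58 * 1.0132
= 58.7671

58.7671


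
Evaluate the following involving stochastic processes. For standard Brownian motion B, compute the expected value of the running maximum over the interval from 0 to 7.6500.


E(max B(s)) = sqrt(2t/pi)
= sqrt(2*7.6500/pi)
= sqrt(4.8701)
= 2.2068

2.2068


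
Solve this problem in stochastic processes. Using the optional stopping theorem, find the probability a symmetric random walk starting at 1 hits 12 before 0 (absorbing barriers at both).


By optional stopping theorem: E(M at tau) = M(0) = 1
P(hit 12)*12 + P(hit 0)*0 = 1
P(hit 12) = (1 - 0)/(12 - 0) = 1/12 = 0.0833

0.0833


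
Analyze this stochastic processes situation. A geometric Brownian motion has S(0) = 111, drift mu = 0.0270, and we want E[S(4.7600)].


E[S(t)] = S(0) * exp(mu * t)
= 111 * exp(0.0270 * 4.7600)
= 111 * 1.1371
= 126.2230

126.2230


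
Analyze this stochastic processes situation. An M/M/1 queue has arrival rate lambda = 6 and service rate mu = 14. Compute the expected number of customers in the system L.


rho = 6/14 = 0.4286
L = rho/(1-rho)
= 0.4286/0.5714
= 0.7500

0.7500


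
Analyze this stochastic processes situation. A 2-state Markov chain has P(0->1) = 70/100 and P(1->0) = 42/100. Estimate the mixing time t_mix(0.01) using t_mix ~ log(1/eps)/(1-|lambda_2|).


lambda_2 = |1 - p01 - p10| = |1 - 0.7000 - 0.4200| = 0.1200
t_mix ~ log(1/eps)/(1 - |lambda_2|)
= log(100)/(1 - 0.1200) = 4.6052/0.8800
= 5.2331

5.2331


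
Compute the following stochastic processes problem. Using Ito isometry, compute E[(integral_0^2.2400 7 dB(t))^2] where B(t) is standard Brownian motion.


By Ito isometry: E[(int f dB)^2] = int f^2 dt
= 7^2 * 2.2400
= 49 * 2.2400 = 109.7600

109.7600


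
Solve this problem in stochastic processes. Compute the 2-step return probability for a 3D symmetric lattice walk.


P(return in 2 steps) = P(reverse first step) = 1/(2d)
= 1/6
= 0.1667

0.1667


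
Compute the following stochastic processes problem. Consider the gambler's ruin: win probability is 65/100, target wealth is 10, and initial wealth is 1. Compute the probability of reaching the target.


Gambler's ruin formula:
r = q/p = 0.3500/0.6500 = 0.5385
P(win) = (1 - r^i)/(1 - r^N)
= (1 - 0.5385^1)/(1 - 0.5385^10)
= 0.4625

0.4625


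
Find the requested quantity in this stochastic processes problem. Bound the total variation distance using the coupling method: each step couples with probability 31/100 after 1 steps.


TV distance bound <= (1-delta)^n
= (1 - 0.3100)^1
= 0.6900^1
= 0.6900

0.6900


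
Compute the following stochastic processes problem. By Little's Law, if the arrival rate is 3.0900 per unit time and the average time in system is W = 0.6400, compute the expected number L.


Little's Law: L = lambda * W
= 3.0900 * 0.6400
= 1.9776

1.9776


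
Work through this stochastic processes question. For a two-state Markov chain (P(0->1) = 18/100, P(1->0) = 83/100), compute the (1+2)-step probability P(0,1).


P^3 = P^1 * P^2
Computing via matrix multiplication of the transition matrix.
Entry (0,1) of P^3 = 0.1782

0.1782


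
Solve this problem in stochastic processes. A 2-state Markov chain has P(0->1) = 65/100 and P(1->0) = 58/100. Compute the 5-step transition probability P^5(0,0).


Computing P^5 by matrix multiplication.
P = [[0.3500, 0.6500], [0.5800, 0.4200]]
After raising P to the power 5:
P^5(0,0) = 0.4712

0.4712


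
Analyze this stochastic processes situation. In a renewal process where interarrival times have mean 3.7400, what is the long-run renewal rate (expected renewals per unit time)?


Long-run renewal rate = 1/E(X)
= 1/3.7400
= 0.2674

0.2674


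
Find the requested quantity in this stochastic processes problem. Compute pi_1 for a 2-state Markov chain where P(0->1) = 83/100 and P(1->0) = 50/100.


Stationary distribution: pi_0 = p10/(p01+p10), pi_1 = p01/(p01+p10)
p01 = 0.8300, p10 = 0.5000
pi_1 = 0.6241

0.6241


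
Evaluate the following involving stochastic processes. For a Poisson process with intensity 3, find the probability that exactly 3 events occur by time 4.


P(N(t)=k) = (lambda*t)^k * exp(-lambda*t) / k!
lambda*t = 12
= 12^3 * exp(-12) / 3!
= 1728 * 6.1442e-06 / 6
= 0.0018

0.0018


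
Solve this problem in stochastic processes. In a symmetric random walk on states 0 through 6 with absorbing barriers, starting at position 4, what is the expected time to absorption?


For symmetric RW on 0,...,N with absorbing barriers, E(i) = i*(N-i)
E(4) = 4 * 2 = 8

8


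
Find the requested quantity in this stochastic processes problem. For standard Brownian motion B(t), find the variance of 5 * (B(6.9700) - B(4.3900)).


Var(alpha*(B(t)-B(s))) = alpha^2 * (t-s)
= 5^2 * (6.9700 - 4.3900)
= 25 * 2.5800
= 64.5000

64.5000


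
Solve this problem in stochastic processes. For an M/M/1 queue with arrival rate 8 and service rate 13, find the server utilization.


rho = lambda/mu
= 8/13
= 0.6154

0.6154


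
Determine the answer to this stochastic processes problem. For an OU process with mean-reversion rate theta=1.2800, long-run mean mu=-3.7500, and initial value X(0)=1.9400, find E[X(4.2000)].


E[X(t)] = mu + (X(0) - mu)*exp(-theta*t)
= -3.7500 + (1.9400 - -3.7500)*exp(-1.2800*4.2000)
= -3.7500 + 5.6900 * 0.0046
= -3.7237

-3.7237


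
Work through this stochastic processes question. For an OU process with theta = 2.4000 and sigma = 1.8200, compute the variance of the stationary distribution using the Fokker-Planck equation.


Stationary variance = sigma^2 / (2*theta)
= 1.8200^2 / (2*2.4000)
= 3.3124 / 4.8000
= 0.6901

0.6901


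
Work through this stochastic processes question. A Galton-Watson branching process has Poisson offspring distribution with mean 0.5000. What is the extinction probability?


Since mu = 0.5000 <= 1, extinction probability = 1.

1.0000


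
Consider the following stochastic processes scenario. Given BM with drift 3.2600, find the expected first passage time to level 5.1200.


Expected first passage time = a/mu
= 5.1200/3.2600
= 1.5706

1.5706


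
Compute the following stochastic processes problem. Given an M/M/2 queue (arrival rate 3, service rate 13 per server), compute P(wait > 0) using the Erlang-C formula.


a = lambda/mu = 0.2308
rho = a/c = 0.1154
Erlang-C formula applied:
C(c,a) = 0.0239

0.0239


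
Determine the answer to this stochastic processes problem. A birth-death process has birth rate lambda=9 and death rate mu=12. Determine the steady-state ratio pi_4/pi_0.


For birth-death process, pi_n/pi_0 = (lambda/mu)^n
= (9/12)^4
= 0.3164

0.3164


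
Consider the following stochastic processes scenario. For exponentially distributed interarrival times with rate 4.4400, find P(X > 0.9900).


P(X > t) = exp(-lambda * t)
= exp(-4.4400 * 0.9900)
= exp(-4.3956) = 0.0123

0.0123


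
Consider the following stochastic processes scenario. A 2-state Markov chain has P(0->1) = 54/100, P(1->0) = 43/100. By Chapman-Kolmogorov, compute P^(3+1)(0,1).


P^4 = P^3 * P^1
Computing via matrix multiplication of the transition matrix.
Entry (0,1) of P^4 = 0.5567

0.5567


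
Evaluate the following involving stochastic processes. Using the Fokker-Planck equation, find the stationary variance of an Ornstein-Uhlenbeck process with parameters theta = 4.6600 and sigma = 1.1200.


Stationary variance = sigma^2 / (2*theta)
= 1.1200^2 / (2*4.6600)
= 1.2544 / 9.3200
= 0.1346

0.1346


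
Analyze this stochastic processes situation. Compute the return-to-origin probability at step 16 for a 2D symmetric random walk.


P = C(16,8)^2 / 4^16
= 12870^2 / 4294967296
= 165636900 / 4294967296
= 0.0386

0.0386


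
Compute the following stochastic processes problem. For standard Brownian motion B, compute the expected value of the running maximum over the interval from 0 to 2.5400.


E(max B(s)) = sqrt(2t/pi)
= sqrt(2*2.5400/pi)
= sqrt(1.6170)
= 1.2716

1.2716


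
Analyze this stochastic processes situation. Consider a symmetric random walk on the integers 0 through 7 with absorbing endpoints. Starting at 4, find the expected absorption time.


For symmetric RW on 0,...,N with absorbing barriers, E(i) = i*(N-i)
E(4) = 4 * 3 = 12

12


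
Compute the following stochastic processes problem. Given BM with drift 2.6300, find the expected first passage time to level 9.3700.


Expected first passage time = a/mu
= 9.3700/2.6300
= 3.5627

3.5627


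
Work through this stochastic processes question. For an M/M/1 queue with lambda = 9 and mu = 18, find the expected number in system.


rho = 9/18 = 0.5000
L = rho/(1-rho)
= 0.5000/0.5000
= 1.0000

1.0000


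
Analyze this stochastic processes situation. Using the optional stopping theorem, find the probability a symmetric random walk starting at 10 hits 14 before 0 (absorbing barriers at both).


By optional stopping theorem: E(M at tau) = M(0) = 10
P(hit 14)*14 + P(hit 0)*0 = 10
P(hit 14) = (10 - 0)/(14 - 0) = 5/7 = 0.7143

0.7143


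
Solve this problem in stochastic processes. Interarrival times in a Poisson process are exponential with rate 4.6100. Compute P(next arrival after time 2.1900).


P(X > t) = exp(-lambda * t)
= exp(-4.6100 * 2.1900)
= exp(-10.0959) = 4.1248e-05

4.1248e-05


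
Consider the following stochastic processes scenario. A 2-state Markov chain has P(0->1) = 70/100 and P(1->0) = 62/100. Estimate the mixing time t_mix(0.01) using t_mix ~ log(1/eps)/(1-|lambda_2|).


lambda_2 = |1 - p01 - p10| = |1 - 0.7000 - 0.6200| = 0.3200
t_mix ~ log(1/eps)/(1 - |lambda_2|)
= log(100)/(1 - 0.3200) = 4.6052/0.6800
= 6.7723

6.7723


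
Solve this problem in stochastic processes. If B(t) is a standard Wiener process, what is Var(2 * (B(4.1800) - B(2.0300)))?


Var(alpha*(B(t)-B(s))) = alpha^2 * (t-s)
= 2^2 * (4.1800 - 2.0300)
= 4 * 2.1500
= 8.6000

8.6000


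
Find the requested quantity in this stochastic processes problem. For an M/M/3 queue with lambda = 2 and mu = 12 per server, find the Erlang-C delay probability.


a = lambda/mu = 0.1667
rho = a/c = 0.0556
Erlang-C formula applied:
C(c,a) = 6.9156e-04

6.9156e-04


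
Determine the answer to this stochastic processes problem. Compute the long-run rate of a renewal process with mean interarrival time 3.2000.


Long-run renewal rate = 1/E(X)
= 1/3.2000
= 0.3125

0.3125


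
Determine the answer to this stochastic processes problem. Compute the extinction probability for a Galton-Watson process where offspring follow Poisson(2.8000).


Since mu = 2.8000 > 1, extinction prob q < 1.
Solve s = exp(mu*(s-1)) iteratively.
q = 0.0750

0.0750


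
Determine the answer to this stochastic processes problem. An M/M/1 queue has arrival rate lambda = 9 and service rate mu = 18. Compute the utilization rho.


rho = lambda/mu
= 9/18
= 0.5000

0.5000


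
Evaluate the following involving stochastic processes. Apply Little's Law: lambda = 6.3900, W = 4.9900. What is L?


Little's Law: L = lambda * W
= 6.3900 * 4.9900
= 31.8861

31.8861


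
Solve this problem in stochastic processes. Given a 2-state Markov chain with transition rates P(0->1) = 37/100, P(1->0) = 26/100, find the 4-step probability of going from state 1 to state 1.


Computing P^4 by matrix multiplication.
P = [[0.6300, 0.3700], [0.2600, 0.7400]]
After raising P to the power 4:
P^4(1,1) = 0.5950

0.5950


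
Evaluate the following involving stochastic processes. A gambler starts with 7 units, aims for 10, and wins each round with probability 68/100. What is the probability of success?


Gambler's ruin formula:
r = q/p = 0.3200/0.6800 = 0.4706
P(win) = (1 - r^i)/(1 - r^N)
= (1 - 0.4706^7)/(1 - 0.4706^10)
= 0.9954

0.9954


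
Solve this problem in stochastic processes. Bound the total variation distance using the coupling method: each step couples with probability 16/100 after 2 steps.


TV distance bound <= (1-delta)^n
= (1 - 0.1600)^2
= 0.8400^2
= 0.7056

0.7056


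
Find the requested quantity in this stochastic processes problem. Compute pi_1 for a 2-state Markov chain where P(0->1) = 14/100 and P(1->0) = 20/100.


Stationary distribution: pi_0 = p10/(p01+p10), pi_1 = p01/(p01+p10)
p01 = 0.1400, p10 = 0.2000
pi_1 = 0.4118

0.4118


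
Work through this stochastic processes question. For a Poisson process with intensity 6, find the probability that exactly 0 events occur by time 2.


P(N(t)=k) = (lambda*t)^k * exp(-lambda*t) / k!
lambda*t = 12
= 12^0 * exp(-12) / 0!
= 1 * 6.1442e-06 / 1
= 6.1442e-06

6.1442e-06


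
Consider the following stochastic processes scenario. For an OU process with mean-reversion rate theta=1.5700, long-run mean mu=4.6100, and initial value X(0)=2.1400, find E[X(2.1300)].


E[X(t)] = mu + (X(0) - mu)*exp(-theta*t)
= 4.6100 + (2.1400 - 4.6100)*exp(-1.5700*2.1300)
= 4.6100 + -2.4700 * 0.0353
= 4.5228

4.5228


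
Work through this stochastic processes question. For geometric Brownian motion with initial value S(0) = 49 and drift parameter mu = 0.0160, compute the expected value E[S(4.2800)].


E[S(t)] = S(0) * exp(mu * t)
= 49 * exp(0.0160 * 4.2800)
= 49 * 1.0709
= 52.4731

52.4731


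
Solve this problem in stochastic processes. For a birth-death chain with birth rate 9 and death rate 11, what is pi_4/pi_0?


For birth-death process, pi_n/pi_0 = (lambda/mu)^n
= (9/11)^4
= 0.4481

0.4481


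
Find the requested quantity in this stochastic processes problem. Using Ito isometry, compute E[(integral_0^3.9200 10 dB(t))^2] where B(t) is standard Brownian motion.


By Ito isometry: E[(int f dB)^2] = int f^2 dt
= 10^2 * 3.9200
= 100 * 3.9200 = 392.0000

392.0000


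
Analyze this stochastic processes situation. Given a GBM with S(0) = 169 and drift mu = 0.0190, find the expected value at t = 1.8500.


E[S(t)] = S(0) * exp(mu * t)
= 169 * exp(0.0190 * 1.8500)
= 169 * 1.0358
= 175.0460

175.0460


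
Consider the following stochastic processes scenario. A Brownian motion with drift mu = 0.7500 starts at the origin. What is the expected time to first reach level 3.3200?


Expected first passage time = a/mu
= 3.3200/0.7500
= 4.4267

4.4267


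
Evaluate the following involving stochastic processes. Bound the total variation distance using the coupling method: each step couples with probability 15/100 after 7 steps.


TV distance bound <= (1-delta)^n
= (1 - 0.1500)^7
= 0.8500^7
= 0.3206

0.3206


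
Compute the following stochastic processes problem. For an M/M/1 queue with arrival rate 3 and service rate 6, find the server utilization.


rho = lambda/mu
= 3/6
= 0.5000

0.5000


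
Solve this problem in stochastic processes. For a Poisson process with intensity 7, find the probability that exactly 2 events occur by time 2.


P(N(t)=k) = (lambda*t)^k * exp(-lambda*t) / k!
lambda*t = 14
= 14^2 * exp(-14) / 2!
= 196 * 8.3153e-07 / 2
= 8.1490e-05

8.1490e-05


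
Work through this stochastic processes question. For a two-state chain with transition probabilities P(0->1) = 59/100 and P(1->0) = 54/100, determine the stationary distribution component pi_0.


Stationary distribution: pi_0 = p10/(p01+p10), pi_1 = p01/(p01+p10)
p01 = 0.5900, p10 = 0.5400
pi_0 = 0.4779

0.4779


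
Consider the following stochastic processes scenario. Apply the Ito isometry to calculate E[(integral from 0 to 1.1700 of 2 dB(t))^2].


By Ito isometry: E[(int f dB)^2] = int f^2 dt
= 2^2 * 1.1700
= 4 * 1.1700 = 4.6800

4.6800


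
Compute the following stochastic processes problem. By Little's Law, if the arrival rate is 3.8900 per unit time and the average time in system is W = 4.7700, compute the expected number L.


Little's Law: L = lambda * W
= 3.8900 * 4.7700
= 18.5553

18.5553


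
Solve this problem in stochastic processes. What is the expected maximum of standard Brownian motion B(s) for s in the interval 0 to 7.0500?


E(max B(s)) = sqrt(2t/pi)
= sqrt(2*7.0500/pi)
= sqrt(4.4882)
= 2.1185

2.1185


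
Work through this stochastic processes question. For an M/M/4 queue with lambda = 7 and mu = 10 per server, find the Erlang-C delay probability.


a = lambda/mu = 0.7000
rho = a/c = 0.1750
Erlang-C formula applied:
C(c,a) = 0.0060

0.0060


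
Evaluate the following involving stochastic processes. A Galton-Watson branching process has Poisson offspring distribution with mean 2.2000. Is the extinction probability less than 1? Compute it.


Since mu = 2.2000 > 1, extinction prob q < 1.
Solve s = exp(mu*(s-1)) iteratively.
q = 0.1563

0.1563


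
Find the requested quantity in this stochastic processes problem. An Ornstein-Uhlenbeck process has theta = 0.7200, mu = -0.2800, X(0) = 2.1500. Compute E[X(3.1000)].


E[X(t)] = mu + (X(0) - mu)*exp(-theta*t)
= -0.2800 + (2.1500 - -0.2800)*exp(-0.7200*3.1000)
= -0.2800 + 2.4300 * 0.1073
= -0.0192

-0.0192


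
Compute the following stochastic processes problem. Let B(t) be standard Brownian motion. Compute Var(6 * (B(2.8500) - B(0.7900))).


Var(alpha*(B(t)-B(s))) = alpha^2 * (t-s)
= 6^2 * (2.8500 - 0.7900)
= 36 * 2.0600
= 74.1600

74.1600


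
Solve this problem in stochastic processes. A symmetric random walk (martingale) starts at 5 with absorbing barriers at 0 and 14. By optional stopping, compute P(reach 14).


By optional stopping theorem: E(M at tau) = M(0) = 5
P(hit 14)*14 + P(hit 0)*0 = 5
P(hit 14) = (5 - 0)/(14 - 0) = 5/14 = 0.3571

0.3571


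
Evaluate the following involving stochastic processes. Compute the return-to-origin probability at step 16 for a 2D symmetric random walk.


P = C(16,8)^2 / 4^16
= 12870^2 / 4294967296
= 165636900 / 4294967296
= 0.0386

0.0386


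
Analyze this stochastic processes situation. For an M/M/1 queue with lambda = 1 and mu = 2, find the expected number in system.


rho = 1/2 = 0.5000
L = rho/(1-rho)
= 0.5000/0.5000
= 1.0000

1.0000


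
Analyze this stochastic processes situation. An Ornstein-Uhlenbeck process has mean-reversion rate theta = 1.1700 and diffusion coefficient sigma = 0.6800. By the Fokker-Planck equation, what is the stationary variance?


Stationary variance = sigma^2 / (2*theta)
= 0.6800^2 / (2*1.1700)
= 0.4624 / 2.3400
= 0.1976

0.1976


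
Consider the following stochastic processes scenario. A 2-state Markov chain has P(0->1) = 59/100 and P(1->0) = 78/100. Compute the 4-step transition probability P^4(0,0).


Computing P^4 by matrix multiplication.
P = [[0.4100, 0.5900], [0.7800, 0.2200]]
After raising P to the power 4:
P^4(0,0) = 0.5774

0.5774


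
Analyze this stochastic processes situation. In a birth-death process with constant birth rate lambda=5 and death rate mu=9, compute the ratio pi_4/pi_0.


For birth-death process, pi_n/pi_0 = (lambda/mu)^n
= (5/9)^4
= 0.0953

0.0953


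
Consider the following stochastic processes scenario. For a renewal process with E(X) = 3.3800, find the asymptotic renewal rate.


Long-run renewal rate = 1/E(X)
= 1/3.3800
= 0.2959

0.2959


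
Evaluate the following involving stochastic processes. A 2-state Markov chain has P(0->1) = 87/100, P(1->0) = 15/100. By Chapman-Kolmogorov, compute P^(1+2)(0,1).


P^3 = P^1 * P^2
Computing via matrix multiplication of the transition matrix.
Entry (0,1) of P^3 = 0.8529

0.8529


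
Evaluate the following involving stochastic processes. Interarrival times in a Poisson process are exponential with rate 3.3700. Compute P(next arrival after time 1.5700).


P(X > t) = exp(-lambda * t)
= exp(-3.3700 * 1.5700)
= exp(-5.2909) = 0.0050

0.0050


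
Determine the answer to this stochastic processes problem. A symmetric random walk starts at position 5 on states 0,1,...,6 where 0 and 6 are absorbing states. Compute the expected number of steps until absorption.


For symmetric RW on 0,...,N with absorbing barriers, E(i) = i*(N-i)
E(5) = 5 * 1 = 5

5


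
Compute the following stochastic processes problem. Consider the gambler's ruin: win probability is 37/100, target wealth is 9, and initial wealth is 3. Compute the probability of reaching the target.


Gambler's ruin formula:
r = q/p = 0.6300/0.3700 = 1.7027
P(win) = (1 - r^i)/(1 - r^N)
= (1 - 1.7027^3)/(1 - 1.7027^9)
= 0.0330

0.0330


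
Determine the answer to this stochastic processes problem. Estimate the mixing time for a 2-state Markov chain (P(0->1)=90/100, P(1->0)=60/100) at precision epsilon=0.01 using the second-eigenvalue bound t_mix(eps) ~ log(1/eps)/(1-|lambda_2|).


lambda_2 = |1 - p01 - p10| = |1 - 0.9000 - 0.6000| = 0.5000
t_mix ~ log(1/eps)/(1 - |lambda_2|)
= log(100)/(1 - 0.5000) = 4.6052/0.5000
= 9.2103

9.2103


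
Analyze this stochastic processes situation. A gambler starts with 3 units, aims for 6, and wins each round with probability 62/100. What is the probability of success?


Gambler's ruin formula:
r = q/p = 0.3800/0.6200 = 0.6129
P(win) = (1 - r^i)/(1 - r^N)
= (1 - 0.6129^3)/(1 - 0.6129^6)
= 0.8129

0.8129


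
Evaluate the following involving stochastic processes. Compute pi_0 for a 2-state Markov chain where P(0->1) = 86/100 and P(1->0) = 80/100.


Stationary distribution: pi_0 = p10/(p01+p10), pi_1 = p01/(p01+p10)
p01 = 0.8600, p10 = 0.8000
pi_0 = 0.4819

0.4819


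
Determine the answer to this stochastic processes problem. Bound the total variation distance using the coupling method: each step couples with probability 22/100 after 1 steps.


TV distance bound <= (1-delta)^n
= (1 - 0.2200)^1
= 0.7800^1
= 0.7800

0.7800


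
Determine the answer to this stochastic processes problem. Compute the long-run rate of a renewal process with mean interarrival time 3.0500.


Long-run renewal rate = 1/E(X)
= 1/3.0500
= 0.3279

0.3279


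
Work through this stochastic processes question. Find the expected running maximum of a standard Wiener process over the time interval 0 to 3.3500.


E(max B(s)) = sqrt(2t/pi)
= sqrt(2*3.3500/pi)
= sqrt(2.1327)
= 1.4604

1.4604


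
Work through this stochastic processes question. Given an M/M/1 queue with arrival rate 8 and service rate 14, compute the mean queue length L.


rho = 8/14 = 0.5714
L = rho/(1-rho)
= 0.5714/0.4286
= 1.3333

1.3333


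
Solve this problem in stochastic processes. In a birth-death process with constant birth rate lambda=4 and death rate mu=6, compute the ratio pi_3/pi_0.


For birth-death process, pi_n/pi_0 = (lambda/mu)^n
= (4/6)^3
= 0.2963

0.2963


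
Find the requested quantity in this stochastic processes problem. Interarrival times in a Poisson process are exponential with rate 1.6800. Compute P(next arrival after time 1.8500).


P(X > t) = exp(-lambda * t)
= exp(-1.6800 * 1.8500)
= exp(-3.1080) = 0.0447

0.0447


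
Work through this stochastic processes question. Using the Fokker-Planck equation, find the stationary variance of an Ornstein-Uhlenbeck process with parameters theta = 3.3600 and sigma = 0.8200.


Stationary variance = sigma^2 / (2*theta)
= 0.8200^2 / (2*3.3600)
= 0.6724 / 6.7200
= 0.1001

0.1001


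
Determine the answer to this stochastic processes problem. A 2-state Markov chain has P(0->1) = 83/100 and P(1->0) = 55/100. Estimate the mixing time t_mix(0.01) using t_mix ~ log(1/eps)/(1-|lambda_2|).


lambda_2 = |1 - p01 - p10| = |1 - 0.8300 - 0.5500| = 0.3800
t_mix ~ log(1/eps)/(1 - |lambda_2|)
= log(100)/(1 - 0.3800) = 4.6052/0.6200
= 7.4277

7.4277


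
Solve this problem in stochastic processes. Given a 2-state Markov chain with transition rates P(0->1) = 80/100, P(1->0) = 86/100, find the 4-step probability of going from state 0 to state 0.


Computing P^4 by matrix multiplication.
P = [[0.2000, 0.8000], [0.8600, 0.1400]]
After raising P to the power 4:
P^4(0,0) = 0.6095

0.6095


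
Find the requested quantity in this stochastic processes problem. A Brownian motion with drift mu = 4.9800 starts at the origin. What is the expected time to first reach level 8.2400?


Expected first passage time = a/mu
= 8.2400/4.9800
= 1.6546

1.6546


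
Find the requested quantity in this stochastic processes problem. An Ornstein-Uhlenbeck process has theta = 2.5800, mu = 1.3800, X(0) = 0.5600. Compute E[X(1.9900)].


E[X(t)] = mu + (X(0) - mu)*exp(-theta*t)
= 1.3800 + (0.5600 - 1.3800)*exp(-2.5800*1.9900)
= 1.3800 + -0.8200 * 0.0059
= 1.3752

1.3752


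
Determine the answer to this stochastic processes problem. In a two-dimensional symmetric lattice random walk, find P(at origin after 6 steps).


P = C(6,3)^2 / 4^6
= 20^2 / 4096
= 400 / 4096
= 0.0977

0.0977


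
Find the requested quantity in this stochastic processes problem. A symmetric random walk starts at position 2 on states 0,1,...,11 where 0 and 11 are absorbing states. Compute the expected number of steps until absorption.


For symmetric RW on 0,...,N with absorbing barriers, E(i) = i*(N-i)
E(2) = 2 * 9 = 18

18


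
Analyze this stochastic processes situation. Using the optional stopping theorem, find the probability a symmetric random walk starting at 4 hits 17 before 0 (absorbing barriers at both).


By optional stopping theorem: E(M at tau) = M(0) = 4
P(hit 17)*17 + P(hit 0)*0 = 4
P(hit 17) = (4 - 0)/(17 - 0) = 4/17 = 0.2353

0.2353


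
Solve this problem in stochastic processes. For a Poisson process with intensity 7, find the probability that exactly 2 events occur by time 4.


P(N(t)=k) = (lambda*t)^k * exp(-lambda*t) / k!
lambda*t = 28
= 28^2 * exp(-28) / 2!
= 784 * 6.9144e-13 / 2
= 2.7104e-10

2.7104e-10


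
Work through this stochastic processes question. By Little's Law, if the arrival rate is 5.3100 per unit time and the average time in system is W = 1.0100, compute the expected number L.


Little's Law: L = lambda * W
= 5.3100 * 1.0100
= 5.3631

5.3631


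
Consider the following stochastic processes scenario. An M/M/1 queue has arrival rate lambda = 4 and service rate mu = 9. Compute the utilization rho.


rho = lambda/mu
= 4/9
= 0.4444

0.4444


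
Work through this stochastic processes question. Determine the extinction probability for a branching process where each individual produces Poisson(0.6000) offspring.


Since mu = 0.6000 <= 1, extinction probability = 1.

1.0000


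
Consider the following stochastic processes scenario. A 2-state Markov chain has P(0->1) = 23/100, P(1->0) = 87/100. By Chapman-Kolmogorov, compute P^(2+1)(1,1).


P^3 = P^2 * P^1
Computing via matrix multiplication of the transition matrix.
Entry (1,1) of P^3 = 0.2083

0.2083


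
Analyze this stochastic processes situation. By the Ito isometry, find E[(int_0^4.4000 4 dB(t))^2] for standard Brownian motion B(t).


By Ito isometry: E[(int f dB)^2] = int f^2 dt
= 4^2 * 4.4000
= 16 * 4.4000 = 70.4000

70.4000


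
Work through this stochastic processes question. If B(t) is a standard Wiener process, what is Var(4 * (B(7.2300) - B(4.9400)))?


Var(alpha*(B(t)-B(s))) = alpha^2 * (t-s)
= 4^2 * (7.2300 - 4.9400)
= 16 * 2.2900
= 36.6400

36.6400


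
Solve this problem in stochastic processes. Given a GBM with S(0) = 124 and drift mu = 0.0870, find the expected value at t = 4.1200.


E[S(t)] = S(0) * exp(mu * t)
= 124 * exp(0.0870 * 4.1200)
= 124 * 1.4311
= 177.4558

177.4558


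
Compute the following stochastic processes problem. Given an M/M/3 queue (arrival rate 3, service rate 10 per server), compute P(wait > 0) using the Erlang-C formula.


a = lambda/mu = 0.3000
rho = a/c = 0.1000
Erlang-C formula applied:
C(c,a) = 0.0037

0.0037


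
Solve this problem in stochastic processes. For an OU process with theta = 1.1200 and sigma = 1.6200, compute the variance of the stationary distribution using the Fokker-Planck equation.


Stationary variance = sigma^2 / (2*theta)
= 1.6200^2 / (2*1.1200)
= 2.6244 / 2.2400
= 1.1716

1.1716


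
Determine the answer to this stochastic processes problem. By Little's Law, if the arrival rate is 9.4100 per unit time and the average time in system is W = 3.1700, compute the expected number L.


Little's Law: L = lambda * W
= 9.4100 * 3.1700
= 29.8297

29.8297


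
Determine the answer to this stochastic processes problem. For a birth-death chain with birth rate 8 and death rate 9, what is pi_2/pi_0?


For birth-death process, pi_n/pi_0 = (lambda/mu)^n
= (8/9)^2
= 0.7901

0.7901


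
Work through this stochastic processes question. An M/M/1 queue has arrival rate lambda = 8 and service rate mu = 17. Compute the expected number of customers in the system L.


rho = 8/17 = 0.4706
L = rho/(1-rho)
= 0.4706/0.5294
= 0.8889

0.8889


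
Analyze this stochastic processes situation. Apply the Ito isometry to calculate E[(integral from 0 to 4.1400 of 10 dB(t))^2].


By Ito isometry: E[(int f dB)^2] = int f^2 dt
= 10^2 * 4.1400
= 100 * 4.1400 = 414.0000

414.0000


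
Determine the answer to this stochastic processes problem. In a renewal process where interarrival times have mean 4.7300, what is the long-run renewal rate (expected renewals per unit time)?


Long-run renewal rate = 1/E(X)
= 1/4.7300
= 0.2114

0.2114


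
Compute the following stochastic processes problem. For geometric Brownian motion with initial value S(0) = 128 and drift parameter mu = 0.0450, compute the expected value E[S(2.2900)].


E[S(t)] = S(0) * exp(mu * t)
= 128 * exp(0.0450 * 2.2900)
= 128 * 1.1085
= 141.8940

141.8940


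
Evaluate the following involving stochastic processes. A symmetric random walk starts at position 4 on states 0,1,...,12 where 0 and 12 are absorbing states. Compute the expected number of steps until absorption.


For symmetric RW on 0,...,N with absorbing barriers, E(i) = i*(N-i)
E(4) = 4 * 8 = 32

32


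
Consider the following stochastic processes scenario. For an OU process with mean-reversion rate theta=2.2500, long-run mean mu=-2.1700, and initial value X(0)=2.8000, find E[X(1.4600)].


E[X(t)] = mu + (X(0) - mu)*exp(-theta*t)
= -2.1700 + (2.8000 - -2.1700)*exp(-2.2500*1.4600)
= -2.1700 + 4.9700 * 0.0374
= -1.9839

-1.9839


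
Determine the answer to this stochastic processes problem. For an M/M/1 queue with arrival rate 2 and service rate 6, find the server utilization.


rho = lambda/mu
= 2/6
= 0.3333

0.3333


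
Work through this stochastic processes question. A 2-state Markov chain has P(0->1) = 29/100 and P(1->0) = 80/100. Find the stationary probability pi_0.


Stationary distribution: pi_0 = p10/(p01+p10), pi_1 = p01/(p01+p10)
p01 = 0.2900, p10 = 0.8000
pi_0 = 0.7339

0.7339


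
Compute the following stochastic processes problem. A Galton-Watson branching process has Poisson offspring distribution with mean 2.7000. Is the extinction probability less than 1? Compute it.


Since mu = 2.7000 > 1, extinction prob q < 1.
Solve s = exp(mu*(s-1)) iteratively.
q = 0.0844

0.0844


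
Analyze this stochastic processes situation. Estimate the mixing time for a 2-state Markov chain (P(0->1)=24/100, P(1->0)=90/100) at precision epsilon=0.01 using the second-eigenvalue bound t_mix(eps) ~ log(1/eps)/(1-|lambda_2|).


lambda_2 = |1 - p01 - p10| = |1 - 0.2400 - 0.9000| = 0.1400
t_mix ~ log(1/eps)/(1 - |lambda_2|)
= log(100)/(1 - 0.1400) = 4.6052/0.8600
= 5.3548

5.3548


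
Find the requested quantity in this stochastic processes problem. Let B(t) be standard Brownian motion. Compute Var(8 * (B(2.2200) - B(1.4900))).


Var(alpha*(B(t)-B(s))) = alpha^2 * (t-s)
= 8^2 * (2.2200 - 1.4900)
= 64 * 0.7300
= 46.7200

46.7200


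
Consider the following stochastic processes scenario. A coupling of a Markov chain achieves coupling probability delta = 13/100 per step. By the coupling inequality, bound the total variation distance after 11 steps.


TV distance bound <= (1-delta)^n
= (1 - 0.1300)^11
= 0.8700^11
= 0.2161

0.2161


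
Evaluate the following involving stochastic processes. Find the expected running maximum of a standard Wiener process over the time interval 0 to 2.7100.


E(max B(s)) = sqrt(2t/pi)
= sqrt(2*2.7100/pi)
= sqrt(1.7252)
= 1.3135

1.3135


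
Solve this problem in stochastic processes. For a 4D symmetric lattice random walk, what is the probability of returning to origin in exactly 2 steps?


P(return in 2 steps) = P(reverse first step) = 1/(2d)
= 1/8
= 0.1250

0.1250


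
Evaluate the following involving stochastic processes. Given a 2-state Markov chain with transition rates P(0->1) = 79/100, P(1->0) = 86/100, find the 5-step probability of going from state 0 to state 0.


Computing P^5 by matrix multiplication.
P = [[0.2100, 0.7900], [0.8600, 0.1400]]
After raising P to the power 5:
P^5(0,0) = 0.4657

0.4657


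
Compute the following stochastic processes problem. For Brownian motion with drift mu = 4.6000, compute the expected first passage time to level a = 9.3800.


Expected first passage time = a/mu
= 9.3800/4.6000
= 2.0391

2.0391


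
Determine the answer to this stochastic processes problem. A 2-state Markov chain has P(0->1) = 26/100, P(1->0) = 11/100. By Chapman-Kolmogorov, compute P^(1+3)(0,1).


P^4 = P^1 * P^3
Computing via matrix multiplication of the transition matrix.
Entry (0,1) of P^4 = 0.5920

0.5920


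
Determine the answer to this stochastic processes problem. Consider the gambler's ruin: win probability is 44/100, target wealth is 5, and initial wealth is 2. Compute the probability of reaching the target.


Gambler's ruin formula:
r = q/p = 0.5600/0.4400 = 1.2727
P(win) = (1 - r^i)/(1 - r^N)
= (1 - 1.2727^2)/(1 - 1.2727^5)
= 0.2649

0.2649


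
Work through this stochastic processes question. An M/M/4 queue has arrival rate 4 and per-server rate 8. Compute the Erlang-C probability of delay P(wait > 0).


a = lambda/mu = 0.5000
rho = a/c = 0.1250
Erlang-C formula applied:
C(c,a) = 0.0018

0.0018


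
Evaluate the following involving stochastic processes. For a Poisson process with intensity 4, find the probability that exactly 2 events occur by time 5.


P(N(t)=k) = (lambda*t)^k * exp(-lambda*t) / k!
lambda*t = 20
= 20^2 * exp(-20) / 2!
= 400 * 2.0612e-09 / 2
= 4.1223e-07

4.1223e-07


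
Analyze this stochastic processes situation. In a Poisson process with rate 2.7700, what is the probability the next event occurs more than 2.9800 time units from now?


P(X > t) = exp(-lambda * t)
= exp(-2.7700 * 2.9800)
= exp(-8.2546) = 2.6006e-04

2.6006e-04


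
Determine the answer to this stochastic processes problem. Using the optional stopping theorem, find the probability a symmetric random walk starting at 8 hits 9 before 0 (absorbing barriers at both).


By optional stopping theorem: E(M at tau) = M(0) = 8
P(hit 9)*9 + P(hit 0)*0 = 8
P(hit 9) = (8 - 0)/(9 - 0) = 8/9 = 0.8889

0.8889


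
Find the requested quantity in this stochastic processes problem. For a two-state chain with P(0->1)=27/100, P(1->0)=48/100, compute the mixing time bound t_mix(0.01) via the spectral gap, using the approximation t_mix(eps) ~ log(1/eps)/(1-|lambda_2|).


lambda_2 = |1 - p01 - p10| = |1 - 0.2700 - 0.4800| = 0.2500
t_mix ~ log(1/eps)/(1 - |lambda_2|)
= log(100)/(1 - 0.2500) = 4.6052/0.7500
= 6.1402

6.1402


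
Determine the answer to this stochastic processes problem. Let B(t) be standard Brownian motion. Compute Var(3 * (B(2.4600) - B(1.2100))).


Var(alpha*(B(t)-B(s))) = alpha^2 * (t-s)
= 3^2 * (2.4600 - 1.2100)
= 9 * 1.2500
= 11.2500

11.2500


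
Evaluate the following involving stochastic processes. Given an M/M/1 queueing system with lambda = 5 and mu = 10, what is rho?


rho = lambda/mu
= 5/10
= 0.5000

0.5000


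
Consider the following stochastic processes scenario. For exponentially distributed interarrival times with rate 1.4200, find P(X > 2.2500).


P(X > t) = exp(-lambda * t)
= exp(-1.4200 * 2.2500)
= exp(-3.1950) = 0.0410

0.0410


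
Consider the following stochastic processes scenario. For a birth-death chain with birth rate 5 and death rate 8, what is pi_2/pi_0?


For birth-death process, pi_n/pi_0 = (lambda/mu)^n
= (5/8)^2
= 0.3906

0.3906


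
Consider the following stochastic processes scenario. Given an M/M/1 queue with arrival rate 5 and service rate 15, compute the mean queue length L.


rho = 5/15 = 0.3333
L = rho/(1-rho)
= 0.3333/0.6667
= 0.5000

0.5000


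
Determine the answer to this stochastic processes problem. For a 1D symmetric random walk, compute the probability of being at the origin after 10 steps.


P(S(10) = 0) = C(10,5) / 4^5
= 252 / 1024
= 0.2461

0.2461


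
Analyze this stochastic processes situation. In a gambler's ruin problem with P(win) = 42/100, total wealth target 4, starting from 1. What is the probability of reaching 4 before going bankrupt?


Gambler's ruin formula:
r = q/p = 0.5800/0.4200 = 1.3810
P(win) = (1 - r^i)/(1 - r^N)
= (1 - 1.3810^1)/(1 - 1.3810^4)
= 0.1445

0.1445


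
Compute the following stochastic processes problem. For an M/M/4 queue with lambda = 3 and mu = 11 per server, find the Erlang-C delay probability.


a = lambda/mu = 0.2727
rho = a/c = 0.0682
Erlang-C formula applied:
C(c,a) = 1.8833e-04

1.8833e-04


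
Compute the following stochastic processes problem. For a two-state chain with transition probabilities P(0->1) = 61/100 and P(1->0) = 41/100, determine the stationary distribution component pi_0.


Stationary distribution: pi_0 = p10/(p01+p10), pi_1 = p01/(p01+p10)
p01 = 0.6100, p10 = 0.4100
pi_0 = 0.4020

0.4020


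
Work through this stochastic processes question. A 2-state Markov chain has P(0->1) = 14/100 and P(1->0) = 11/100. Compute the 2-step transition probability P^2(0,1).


Computing P^2 by matrix multiplication.
P = [[0.8600, 0.1400], [0.1100, 0.8900]]
After raising P to the power 2:
P^2(0,1) = 0.2450

0.2450


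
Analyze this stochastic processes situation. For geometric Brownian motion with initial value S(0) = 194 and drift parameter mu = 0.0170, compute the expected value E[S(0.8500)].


E[S(t)] = S(0) * exp(mu * t)
= 194 * exp(0.0170 * 0.8500)
= 194 * 1.0146
= 196.8237

196.8237
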